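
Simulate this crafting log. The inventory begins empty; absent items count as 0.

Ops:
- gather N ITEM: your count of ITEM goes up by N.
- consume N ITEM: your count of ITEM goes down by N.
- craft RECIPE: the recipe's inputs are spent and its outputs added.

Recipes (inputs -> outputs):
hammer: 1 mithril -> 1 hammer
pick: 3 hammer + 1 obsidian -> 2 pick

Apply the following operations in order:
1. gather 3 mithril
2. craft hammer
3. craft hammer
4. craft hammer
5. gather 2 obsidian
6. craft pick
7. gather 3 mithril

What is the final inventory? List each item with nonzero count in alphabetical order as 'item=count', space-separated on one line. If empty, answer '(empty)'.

Answer: mithril=3 obsidian=1 pick=2

Derivation:
After 1 (gather 3 mithril): mithril=3
After 2 (craft hammer): hammer=1 mithril=2
After 3 (craft hammer): hammer=2 mithril=1
After 4 (craft hammer): hammer=3
After 5 (gather 2 obsidian): hammer=3 obsidian=2
After 6 (craft pick): obsidian=1 pick=2
After 7 (gather 3 mithril): mithril=3 obsidian=1 pick=2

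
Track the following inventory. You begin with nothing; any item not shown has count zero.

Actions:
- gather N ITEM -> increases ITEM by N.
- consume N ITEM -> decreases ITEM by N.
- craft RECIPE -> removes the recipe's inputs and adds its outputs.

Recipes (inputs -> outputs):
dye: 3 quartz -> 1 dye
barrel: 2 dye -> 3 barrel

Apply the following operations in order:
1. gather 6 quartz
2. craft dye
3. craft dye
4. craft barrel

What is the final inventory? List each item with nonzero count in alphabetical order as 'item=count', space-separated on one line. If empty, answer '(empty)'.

Answer: barrel=3

Derivation:
After 1 (gather 6 quartz): quartz=6
After 2 (craft dye): dye=1 quartz=3
After 3 (craft dye): dye=2
After 4 (craft barrel): barrel=3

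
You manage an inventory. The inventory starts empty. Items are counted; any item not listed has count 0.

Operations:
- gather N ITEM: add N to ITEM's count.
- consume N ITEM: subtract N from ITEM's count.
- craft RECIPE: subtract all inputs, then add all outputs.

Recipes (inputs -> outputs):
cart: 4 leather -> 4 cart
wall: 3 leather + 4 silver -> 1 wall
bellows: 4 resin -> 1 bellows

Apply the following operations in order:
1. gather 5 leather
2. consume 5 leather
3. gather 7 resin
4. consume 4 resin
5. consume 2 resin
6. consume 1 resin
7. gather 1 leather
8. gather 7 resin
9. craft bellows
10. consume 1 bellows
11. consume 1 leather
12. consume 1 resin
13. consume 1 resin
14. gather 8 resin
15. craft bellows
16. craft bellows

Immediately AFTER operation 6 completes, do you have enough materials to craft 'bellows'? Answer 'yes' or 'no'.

Answer: no

Derivation:
After 1 (gather 5 leather): leather=5
After 2 (consume 5 leather): (empty)
After 3 (gather 7 resin): resin=7
After 4 (consume 4 resin): resin=3
After 5 (consume 2 resin): resin=1
After 6 (consume 1 resin): (empty)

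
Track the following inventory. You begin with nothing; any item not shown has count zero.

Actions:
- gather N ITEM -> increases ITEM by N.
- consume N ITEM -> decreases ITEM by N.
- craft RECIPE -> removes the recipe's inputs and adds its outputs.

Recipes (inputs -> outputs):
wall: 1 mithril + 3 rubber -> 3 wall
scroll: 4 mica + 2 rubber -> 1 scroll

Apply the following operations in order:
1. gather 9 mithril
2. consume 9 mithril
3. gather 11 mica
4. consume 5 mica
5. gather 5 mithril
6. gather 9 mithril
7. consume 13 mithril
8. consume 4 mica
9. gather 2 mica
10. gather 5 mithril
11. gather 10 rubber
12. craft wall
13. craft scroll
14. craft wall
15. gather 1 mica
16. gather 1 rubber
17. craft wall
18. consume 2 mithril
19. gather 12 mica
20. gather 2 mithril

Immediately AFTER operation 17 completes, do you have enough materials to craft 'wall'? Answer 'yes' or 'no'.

After 1 (gather 9 mithril): mithril=9
After 2 (consume 9 mithril): (empty)
After 3 (gather 11 mica): mica=11
After 4 (consume 5 mica): mica=6
After 5 (gather 5 mithril): mica=6 mithril=5
After 6 (gather 9 mithril): mica=6 mithril=14
After 7 (consume 13 mithril): mica=6 mithril=1
After 8 (consume 4 mica): mica=2 mithril=1
After 9 (gather 2 mica): mica=4 mithril=1
After 10 (gather 5 mithril): mica=4 mithril=6
After 11 (gather 10 rubber): mica=4 mithril=6 rubber=10
After 12 (craft wall): mica=4 mithril=5 rubber=7 wall=3
After 13 (craft scroll): mithril=5 rubber=5 scroll=1 wall=3
After 14 (craft wall): mithril=4 rubber=2 scroll=1 wall=6
After 15 (gather 1 mica): mica=1 mithril=4 rubber=2 scroll=1 wall=6
After 16 (gather 1 rubber): mica=1 mithril=4 rubber=3 scroll=1 wall=6
After 17 (craft wall): mica=1 mithril=3 scroll=1 wall=9

Answer: no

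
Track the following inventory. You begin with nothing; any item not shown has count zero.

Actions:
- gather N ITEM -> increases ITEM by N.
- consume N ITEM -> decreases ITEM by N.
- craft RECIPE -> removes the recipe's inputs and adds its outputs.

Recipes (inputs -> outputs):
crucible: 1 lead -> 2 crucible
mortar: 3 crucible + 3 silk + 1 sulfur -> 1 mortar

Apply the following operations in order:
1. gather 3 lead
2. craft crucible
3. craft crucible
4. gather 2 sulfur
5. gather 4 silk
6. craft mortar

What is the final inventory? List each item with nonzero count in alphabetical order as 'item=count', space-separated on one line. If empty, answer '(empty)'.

After 1 (gather 3 lead): lead=3
After 2 (craft crucible): crucible=2 lead=2
After 3 (craft crucible): crucible=4 lead=1
After 4 (gather 2 sulfur): crucible=4 lead=1 sulfur=2
After 5 (gather 4 silk): crucible=4 lead=1 silk=4 sulfur=2
After 6 (craft mortar): crucible=1 lead=1 mortar=1 silk=1 sulfur=1

Answer: crucible=1 lead=1 mortar=1 silk=1 sulfur=1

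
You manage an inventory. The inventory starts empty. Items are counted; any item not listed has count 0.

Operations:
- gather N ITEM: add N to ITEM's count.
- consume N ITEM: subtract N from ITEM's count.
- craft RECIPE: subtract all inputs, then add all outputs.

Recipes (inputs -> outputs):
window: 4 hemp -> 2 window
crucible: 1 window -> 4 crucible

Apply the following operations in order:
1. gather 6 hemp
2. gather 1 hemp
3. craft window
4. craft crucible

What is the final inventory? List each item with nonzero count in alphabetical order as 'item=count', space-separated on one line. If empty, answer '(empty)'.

After 1 (gather 6 hemp): hemp=6
After 2 (gather 1 hemp): hemp=7
After 3 (craft window): hemp=3 window=2
After 4 (craft crucible): crucible=4 hemp=3 window=1

Answer: crucible=4 hemp=3 window=1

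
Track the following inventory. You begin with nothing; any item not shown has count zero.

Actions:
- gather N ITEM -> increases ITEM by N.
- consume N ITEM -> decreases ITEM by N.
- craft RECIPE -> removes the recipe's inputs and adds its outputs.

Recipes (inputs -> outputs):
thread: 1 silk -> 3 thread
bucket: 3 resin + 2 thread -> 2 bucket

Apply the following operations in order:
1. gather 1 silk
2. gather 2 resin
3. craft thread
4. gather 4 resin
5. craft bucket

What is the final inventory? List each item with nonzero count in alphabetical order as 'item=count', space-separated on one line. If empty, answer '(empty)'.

After 1 (gather 1 silk): silk=1
After 2 (gather 2 resin): resin=2 silk=1
After 3 (craft thread): resin=2 thread=3
After 4 (gather 4 resin): resin=6 thread=3
After 5 (craft bucket): bucket=2 resin=3 thread=1

Answer: bucket=2 resin=3 thread=1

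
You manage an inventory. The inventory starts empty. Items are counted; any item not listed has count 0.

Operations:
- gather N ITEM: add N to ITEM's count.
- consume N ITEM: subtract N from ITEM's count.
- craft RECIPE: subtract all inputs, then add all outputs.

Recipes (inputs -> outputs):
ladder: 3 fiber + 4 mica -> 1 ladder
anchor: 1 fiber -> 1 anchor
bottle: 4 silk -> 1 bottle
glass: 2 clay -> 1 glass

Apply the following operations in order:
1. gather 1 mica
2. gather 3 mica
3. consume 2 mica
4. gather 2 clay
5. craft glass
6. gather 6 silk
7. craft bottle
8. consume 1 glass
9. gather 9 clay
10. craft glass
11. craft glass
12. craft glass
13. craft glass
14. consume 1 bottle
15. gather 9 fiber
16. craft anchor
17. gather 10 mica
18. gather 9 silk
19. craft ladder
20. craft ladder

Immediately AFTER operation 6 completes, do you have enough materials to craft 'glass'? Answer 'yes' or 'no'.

After 1 (gather 1 mica): mica=1
After 2 (gather 3 mica): mica=4
After 3 (consume 2 mica): mica=2
After 4 (gather 2 clay): clay=2 mica=2
After 5 (craft glass): glass=1 mica=2
After 6 (gather 6 silk): glass=1 mica=2 silk=6

Answer: no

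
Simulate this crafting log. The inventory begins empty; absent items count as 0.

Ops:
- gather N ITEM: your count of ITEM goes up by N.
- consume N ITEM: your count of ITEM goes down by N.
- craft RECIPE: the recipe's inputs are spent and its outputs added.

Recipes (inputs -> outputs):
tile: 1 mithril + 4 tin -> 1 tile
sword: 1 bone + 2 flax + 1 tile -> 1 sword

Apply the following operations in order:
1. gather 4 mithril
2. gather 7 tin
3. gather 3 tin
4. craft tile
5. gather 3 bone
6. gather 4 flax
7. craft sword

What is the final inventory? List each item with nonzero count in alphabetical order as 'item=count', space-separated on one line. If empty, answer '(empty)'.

Answer: bone=2 flax=2 mithril=3 sword=1 tin=6

Derivation:
After 1 (gather 4 mithril): mithril=4
After 2 (gather 7 tin): mithril=4 tin=7
After 3 (gather 3 tin): mithril=4 tin=10
After 4 (craft tile): mithril=3 tile=1 tin=6
After 5 (gather 3 bone): bone=3 mithril=3 tile=1 tin=6
After 6 (gather 4 flax): bone=3 flax=4 mithril=3 tile=1 tin=6
After 7 (craft sword): bone=2 flax=2 mithril=3 sword=1 tin=6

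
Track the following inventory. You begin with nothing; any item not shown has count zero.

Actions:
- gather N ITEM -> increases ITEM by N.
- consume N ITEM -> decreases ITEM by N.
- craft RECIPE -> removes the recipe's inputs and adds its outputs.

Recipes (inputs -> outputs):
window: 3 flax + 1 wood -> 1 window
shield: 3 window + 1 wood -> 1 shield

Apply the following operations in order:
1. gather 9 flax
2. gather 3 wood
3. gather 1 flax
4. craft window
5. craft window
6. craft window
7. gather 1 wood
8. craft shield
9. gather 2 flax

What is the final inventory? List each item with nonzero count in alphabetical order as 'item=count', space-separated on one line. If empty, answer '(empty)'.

Answer: flax=3 shield=1

Derivation:
After 1 (gather 9 flax): flax=9
After 2 (gather 3 wood): flax=9 wood=3
After 3 (gather 1 flax): flax=10 wood=3
After 4 (craft window): flax=7 window=1 wood=2
After 5 (craft window): flax=4 window=2 wood=1
After 6 (craft window): flax=1 window=3
After 7 (gather 1 wood): flax=1 window=3 wood=1
After 8 (craft shield): flax=1 shield=1
After 9 (gather 2 flax): flax=3 shield=1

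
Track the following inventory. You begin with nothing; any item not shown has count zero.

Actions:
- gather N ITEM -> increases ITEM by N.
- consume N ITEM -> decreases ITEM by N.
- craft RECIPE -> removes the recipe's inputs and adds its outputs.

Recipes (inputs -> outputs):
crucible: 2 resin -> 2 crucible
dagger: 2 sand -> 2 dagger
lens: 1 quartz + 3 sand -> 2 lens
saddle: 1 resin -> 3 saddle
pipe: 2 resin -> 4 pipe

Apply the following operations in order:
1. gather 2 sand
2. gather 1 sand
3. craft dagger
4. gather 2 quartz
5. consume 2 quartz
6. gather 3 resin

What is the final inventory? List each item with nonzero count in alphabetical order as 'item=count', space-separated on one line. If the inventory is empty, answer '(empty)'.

After 1 (gather 2 sand): sand=2
After 2 (gather 1 sand): sand=3
After 3 (craft dagger): dagger=2 sand=1
After 4 (gather 2 quartz): dagger=2 quartz=2 sand=1
After 5 (consume 2 quartz): dagger=2 sand=1
After 6 (gather 3 resin): dagger=2 resin=3 sand=1

Answer: dagger=2 resin=3 sand=1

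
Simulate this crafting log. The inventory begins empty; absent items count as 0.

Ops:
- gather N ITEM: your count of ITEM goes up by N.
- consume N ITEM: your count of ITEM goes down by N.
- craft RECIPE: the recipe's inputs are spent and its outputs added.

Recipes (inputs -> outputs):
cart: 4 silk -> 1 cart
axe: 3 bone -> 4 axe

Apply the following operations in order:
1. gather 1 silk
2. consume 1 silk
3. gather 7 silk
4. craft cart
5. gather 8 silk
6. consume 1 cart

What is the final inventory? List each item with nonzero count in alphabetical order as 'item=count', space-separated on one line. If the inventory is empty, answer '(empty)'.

Answer: silk=11

Derivation:
After 1 (gather 1 silk): silk=1
After 2 (consume 1 silk): (empty)
After 3 (gather 7 silk): silk=7
After 4 (craft cart): cart=1 silk=3
After 5 (gather 8 silk): cart=1 silk=11
After 6 (consume 1 cart): silk=11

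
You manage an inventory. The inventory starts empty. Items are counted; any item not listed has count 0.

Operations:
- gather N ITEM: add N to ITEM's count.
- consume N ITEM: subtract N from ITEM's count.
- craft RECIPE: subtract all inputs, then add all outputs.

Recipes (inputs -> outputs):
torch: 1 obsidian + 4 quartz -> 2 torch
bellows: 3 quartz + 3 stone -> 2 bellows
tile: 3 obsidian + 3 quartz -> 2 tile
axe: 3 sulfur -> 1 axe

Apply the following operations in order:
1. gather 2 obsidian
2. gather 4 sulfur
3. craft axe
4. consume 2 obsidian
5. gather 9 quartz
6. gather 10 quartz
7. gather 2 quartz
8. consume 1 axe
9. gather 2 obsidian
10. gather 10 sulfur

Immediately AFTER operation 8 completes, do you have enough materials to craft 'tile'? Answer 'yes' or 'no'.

After 1 (gather 2 obsidian): obsidian=2
After 2 (gather 4 sulfur): obsidian=2 sulfur=4
After 3 (craft axe): axe=1 obsidian=2 sulfur=1
After 4 (consume 2 obsidian): axe=1 sulfur=1
After 5 (gather 9 quartz): axe=1 quartz=9 sulfur=1
After 6 (gather 10 quartz): axe=1 quartz=19 sulfur=1
After 7 (gather 2 quartz): axe=1 quartz=21 sulfur=1
After 8 (consume 1 axe): quartz=21 sulfur=1

Answer: no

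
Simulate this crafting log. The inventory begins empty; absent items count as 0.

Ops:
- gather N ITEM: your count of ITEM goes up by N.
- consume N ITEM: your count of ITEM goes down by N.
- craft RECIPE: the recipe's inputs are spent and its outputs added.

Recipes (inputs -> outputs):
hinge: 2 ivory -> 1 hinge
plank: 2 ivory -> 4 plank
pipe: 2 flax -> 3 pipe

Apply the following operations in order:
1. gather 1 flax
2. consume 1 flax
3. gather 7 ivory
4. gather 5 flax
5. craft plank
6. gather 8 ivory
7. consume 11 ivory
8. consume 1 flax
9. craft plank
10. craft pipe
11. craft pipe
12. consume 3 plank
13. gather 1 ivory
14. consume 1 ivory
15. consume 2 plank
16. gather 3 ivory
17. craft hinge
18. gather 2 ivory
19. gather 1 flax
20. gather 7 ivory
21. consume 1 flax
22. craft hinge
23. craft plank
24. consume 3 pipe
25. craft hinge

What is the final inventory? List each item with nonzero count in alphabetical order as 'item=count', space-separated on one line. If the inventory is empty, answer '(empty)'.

After 1 (gather 1 flax): flax=1
After 2 (consume 1 flax): (empty)
After 3 (gather 7 ivory): ivory=7
After 4 (gather 5 flax): flax=5 ivory=7
After 5 (craft plank): flax=5 ivory=5 plank=4
After 6 (gather 8 ivory): flax=5 ivory=13 plank=4
After 7 (consume 11 ivory): flax=5 ivory=2 plank=4
After 8 (consume 1 flax): flax=4 ivory=2 plank=4
After 9 (craft plank): flax=4 plank=8
After 10 (craft pipe): flax=2 pipe=3 plank=8
After 11 (craft pipe): pipe=6 plank=8
After 12 (consume 3 plank): pipe=6 plank=5
After 13 (gather 1 ivory): ivory=1 pipe=6 plank=5
After 14 (consume 1 ivory): pipe=6 plank=5
After 15 (consume 2 plank): pipe=6 plank=3
After 16 (gather 3 ivory): ivory=3 pipe=6 plank=3
After 17 (craft hinge): hinge=1 ivory=1 pipe=6 plank=3
After 18 (gather 2 ivory): hinge=1 ivory=3 pipe=6 plank=3
After 19 (gather 1 flax): flax=1 hinge=1 ivory=3 pipe=6 plank=3
After 20 (gather 7 ivory): flax=1 hinge=1 ivory=10 pipe=6 plank=3
After 21 (consume 1 flax): hinge=1 ivory=10 pipe=6 plank=3
After 22 (craft hinge): hinge=2 ivory=8 pipe=6 plank=3
After 23 (craft plank): hinge=2 ivory=6 pipe=6 plank=7
After 24 (consume 3 pipe): hinge=2 ivory=6 pipe=3 plank=7
After 25 (craft hinge): hinge=3 ivory=4 pipe=3 plank=7

Answer: hinge=3 ivory=4 pipe=3 plank=7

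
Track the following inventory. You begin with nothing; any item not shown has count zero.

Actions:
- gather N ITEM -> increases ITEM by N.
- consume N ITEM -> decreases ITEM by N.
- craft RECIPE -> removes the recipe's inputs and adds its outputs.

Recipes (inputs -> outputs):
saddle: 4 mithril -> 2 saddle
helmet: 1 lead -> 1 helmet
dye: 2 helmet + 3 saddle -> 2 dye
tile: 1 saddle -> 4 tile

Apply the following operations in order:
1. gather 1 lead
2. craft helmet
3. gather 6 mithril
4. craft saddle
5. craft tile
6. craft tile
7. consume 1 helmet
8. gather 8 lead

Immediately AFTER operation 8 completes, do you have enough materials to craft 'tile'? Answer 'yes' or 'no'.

After 1 (gather 1 lead): lead=1
After 2 (craft helmet): helmet=1
After 3 (gather 6 mithril): helmet=1 mithril=6
After 4 (craft saddle): helmet=1 mithril=2 saddle=2
After 5 (craft tile): helmet=1 mithril=2 saddle=1 tile=4
After 6 (craft tile): helmet=1 mithril=2 tile=8
After 7 (consume 1 helmet): mithril=2 tile=8
After 8 (gather 8 lead): lead=8 mithril=2 tile=8

Answer: no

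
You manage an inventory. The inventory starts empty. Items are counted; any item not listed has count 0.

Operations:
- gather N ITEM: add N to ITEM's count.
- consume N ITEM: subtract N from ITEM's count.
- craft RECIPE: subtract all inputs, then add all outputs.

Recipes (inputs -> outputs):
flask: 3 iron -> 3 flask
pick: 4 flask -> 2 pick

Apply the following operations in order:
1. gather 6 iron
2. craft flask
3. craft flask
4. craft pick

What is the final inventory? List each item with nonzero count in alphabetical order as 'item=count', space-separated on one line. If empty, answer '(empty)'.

After 1 (gather 6 iron): iron=6
After 2 (craft flask): flask=3 iron=3
After 3 (craft flask): flask=6
After 4 (craft pick): flask=2 pick=2

Answer: flask=2 pick=2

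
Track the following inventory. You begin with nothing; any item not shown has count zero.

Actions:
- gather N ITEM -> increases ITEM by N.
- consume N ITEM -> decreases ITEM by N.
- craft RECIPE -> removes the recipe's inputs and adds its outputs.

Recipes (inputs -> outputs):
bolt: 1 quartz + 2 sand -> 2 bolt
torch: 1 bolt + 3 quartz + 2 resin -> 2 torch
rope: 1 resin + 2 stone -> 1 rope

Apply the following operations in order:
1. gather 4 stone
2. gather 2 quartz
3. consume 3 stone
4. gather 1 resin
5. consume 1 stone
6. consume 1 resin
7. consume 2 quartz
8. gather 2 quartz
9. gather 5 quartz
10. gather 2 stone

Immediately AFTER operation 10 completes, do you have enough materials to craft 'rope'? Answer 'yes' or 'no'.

After 1 (gather 4 stone): stone=4
After 2 (gather 2 quartz): quartz=2 stone=4
After 3 (consume 3 stone): quartz=2 stone=1
After 4 (gather 1 resin): quartz=2 resin=1 stone=1
After 5 (consume 1 stone): quartz=2 resin=1
After 6 (consume 1 resin): quartz=2
After 7 (consume 2 quartz): (empty)
After 8 (gather 2 quartz): quartz=2
After 9 (gather 5 quartz): quartz=7
After 10 (gather 2 stone): quartz=7 stone=2

Answer: no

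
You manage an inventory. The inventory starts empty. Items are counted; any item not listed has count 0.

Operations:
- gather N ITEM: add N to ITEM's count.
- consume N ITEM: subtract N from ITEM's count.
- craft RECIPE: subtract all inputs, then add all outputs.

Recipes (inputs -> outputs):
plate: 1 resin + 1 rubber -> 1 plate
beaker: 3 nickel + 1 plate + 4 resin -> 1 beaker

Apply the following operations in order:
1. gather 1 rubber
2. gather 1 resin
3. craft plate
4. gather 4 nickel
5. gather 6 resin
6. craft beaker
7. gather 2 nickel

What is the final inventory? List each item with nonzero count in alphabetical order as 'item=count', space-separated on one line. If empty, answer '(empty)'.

After 1 (gather 1 rubber): rubber=1
After 2 (gather 1 resin): resin=1 rubber=1
After 3 (craft plate): plate=1
After 4 (gather 4 nickel): nickel=4 plate=1
After 5 (gather 6 resin): nickel=4 plate=1 resin=6
After 6 (craft beaker): beaker=1 nickel=1 resin=2
After 7 (gather 2 nickel): beaker=1 nickel=3 resin=2

Answer: beaker=1 nickel=3 resin=2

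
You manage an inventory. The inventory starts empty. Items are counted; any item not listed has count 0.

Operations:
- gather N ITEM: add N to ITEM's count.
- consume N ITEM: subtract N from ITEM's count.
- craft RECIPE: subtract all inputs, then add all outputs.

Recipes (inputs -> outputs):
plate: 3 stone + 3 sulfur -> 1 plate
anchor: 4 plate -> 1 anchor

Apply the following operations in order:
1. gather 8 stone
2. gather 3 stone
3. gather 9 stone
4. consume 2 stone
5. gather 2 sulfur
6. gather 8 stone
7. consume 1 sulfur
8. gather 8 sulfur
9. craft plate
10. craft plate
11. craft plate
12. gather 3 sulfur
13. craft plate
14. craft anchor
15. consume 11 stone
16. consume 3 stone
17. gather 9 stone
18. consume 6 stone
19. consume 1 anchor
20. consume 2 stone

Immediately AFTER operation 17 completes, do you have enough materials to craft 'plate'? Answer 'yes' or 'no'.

After 1 (gather 8 stone): stone=8
After 2 (gather 3 stone): stone=11
After 3 (gather 9 stone): stone=20
After 4 (consume 2 stone): stone=18
After 5 (gather 2 sulfur): stone=18 sulfur=2
After 6 (gather 8 stone): stone=26 sulfur=2
After 7 (consume 1 sulfur): stone=26 sulfur=1
After 8 (gather 8 sulfur): stone=26 sulfur=9
After 9 (craft plate): plate=1 stone=23 sulfur=6
After 10 (craft plate): plate=2 stone=20 sulfur=3
After 11 (craft plate): plate=3 stone=17
After 12 (gather 3 sulfur): plate=3 stone=17 sulfur=3
After 13 (craft plate): plate=4 stone=14
After 14 (craft anchor): anchor=1 stone=14
After 15 (consume 11 stone): anchor=1 stone=3
After 16 (consume 3 stone): anchor=1
After 17 (gather 9 stone): anchor=1 stone=9

Answer: no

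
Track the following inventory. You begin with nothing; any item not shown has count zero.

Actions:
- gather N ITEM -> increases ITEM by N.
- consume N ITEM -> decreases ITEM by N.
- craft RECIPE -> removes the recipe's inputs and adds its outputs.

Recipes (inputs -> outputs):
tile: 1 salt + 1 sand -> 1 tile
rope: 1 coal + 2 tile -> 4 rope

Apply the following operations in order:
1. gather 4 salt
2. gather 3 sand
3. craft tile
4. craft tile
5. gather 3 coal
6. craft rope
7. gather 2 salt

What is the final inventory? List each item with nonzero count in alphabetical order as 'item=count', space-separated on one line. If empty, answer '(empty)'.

After 1 (gather 4 salt): salt=4
After 2 (gather 3 sand): salt=4 sand=3
After 3 (craft tile): salt=3 sand=2 tile=1
After 4 (craft tile): salt=2 sand=1 tile=2
After 5 (gather 3 coal): coal=3 salt=2 sand=1 tile=2
After 6 (craft rope): coal=2 rope=4 salt=2 sand=1
After 7 (gather 2 salt): coal=2 rope=4 salt=4 sand=1

Answer: coal=2 rope=4 salt=4 sand=1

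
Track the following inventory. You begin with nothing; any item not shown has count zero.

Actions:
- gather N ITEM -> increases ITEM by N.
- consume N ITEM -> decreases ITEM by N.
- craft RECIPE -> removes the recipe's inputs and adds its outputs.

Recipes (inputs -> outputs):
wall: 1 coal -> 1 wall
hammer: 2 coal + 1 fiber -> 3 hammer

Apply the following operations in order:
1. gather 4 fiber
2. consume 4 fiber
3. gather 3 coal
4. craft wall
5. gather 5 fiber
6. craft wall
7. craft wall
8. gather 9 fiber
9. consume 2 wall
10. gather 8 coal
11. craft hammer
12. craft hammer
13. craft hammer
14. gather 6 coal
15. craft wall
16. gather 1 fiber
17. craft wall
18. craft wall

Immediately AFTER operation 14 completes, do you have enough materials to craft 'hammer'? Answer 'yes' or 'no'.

Answer: yes

Derivation:
After 1 (gather 4 fiber): fiber=4
After 2 (consume 4 fiber): (empty)
After 3 (gather 3 coal): coal=3
After 4 (craft wall): coal=2 wall=1
After 5 (gather 5 fiber): coal=2 fiber=5 wall=1
After 6 (craft wall): coal=1 fiber=5 wall=2
After 7 (craft wall): fiber=5 wall=3
After 8 (gather 9 fiber): fiber=14 wall=3
After 9 (consume 2 wall): fiber=14 wall=1
After 10 (gather 8 coal): coal=8 fiber=14 wall=1
After 11 (craft hammer): coal=6 fiber=13 hammer=3 wall=1
After 12 (craft hammer): coal=4 fiber=12 hammer=6 wall=1
After 13 (craft hammer): coal=2 fiber=11 hammer=9 wall=1
After 14 (gather 6 coal): coal=8 fiber=11 hammer=9 wall=1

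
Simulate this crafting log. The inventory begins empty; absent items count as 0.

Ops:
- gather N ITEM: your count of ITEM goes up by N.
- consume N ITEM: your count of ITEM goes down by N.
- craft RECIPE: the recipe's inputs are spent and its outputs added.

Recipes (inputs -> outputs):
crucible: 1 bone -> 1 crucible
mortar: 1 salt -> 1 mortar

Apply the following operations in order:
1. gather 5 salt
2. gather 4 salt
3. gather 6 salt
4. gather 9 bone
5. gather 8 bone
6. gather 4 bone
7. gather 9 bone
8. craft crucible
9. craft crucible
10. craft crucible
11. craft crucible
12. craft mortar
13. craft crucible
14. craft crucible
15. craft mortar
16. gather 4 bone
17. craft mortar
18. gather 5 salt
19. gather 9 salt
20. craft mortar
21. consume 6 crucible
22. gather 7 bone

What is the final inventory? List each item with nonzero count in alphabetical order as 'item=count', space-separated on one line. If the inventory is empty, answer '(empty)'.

Answer: bone=35 mortar=4 salt=25

Derivation:
After 1 (gather 5 salt): salt=5
After 2 (gather 4 salt): salt=9
After 3 (gather 6 salt): salt=15
After 4 (gather 9 bone): bone=9 salt=15
After 5 (gather 8 bone): bone=17 salt=15
After 6 (gather 4 bone): bone=21 salt=15
After 7 (gather 9 bone): bone=30 salt=15
After 8 (craft crucible): bone=29 crucible=1 salt=15
After 9 (craft crucible): bone=28 crucible=2 salt=15
After 10 (craft crucible): bone=27 crucible=3 salt=15
After 11 (craft crucible): bone=26 crucible=4 salt=15
After 12 (craft mortar): bone=26 crucible=4 mortar=1 salt=14
After 13 (craft crucible): bone=25 crucible=5 mortar=1 salt=14
After 14 (craft crucible): bone=24 crucible=6 mortar=1 salt=14
After 15 (craft mortar): bone=24 crucible=6 mortar=2 salt=13
After 16 (gather 4 bone): bone=28 crucible=6 mortar=2 salt=13
After 17 (craft mortar): bone=28 crucible=6 mortar=3 salt=12
After 18 (gather 5 salt): bone=28 crucible=6 mortar=3 salt=17
After 19 (gather 9 salt): bone=28 crucible=6 mortar=3 salt=26
After 20 (craft mortar): bone=28 crucible=6 mortar=4 salt=25
After 21 (consume 6 crucible): bone=28 mortar=4 salt=25
After 22 (gather 7 bone): bone=35 mortar=4 salt=25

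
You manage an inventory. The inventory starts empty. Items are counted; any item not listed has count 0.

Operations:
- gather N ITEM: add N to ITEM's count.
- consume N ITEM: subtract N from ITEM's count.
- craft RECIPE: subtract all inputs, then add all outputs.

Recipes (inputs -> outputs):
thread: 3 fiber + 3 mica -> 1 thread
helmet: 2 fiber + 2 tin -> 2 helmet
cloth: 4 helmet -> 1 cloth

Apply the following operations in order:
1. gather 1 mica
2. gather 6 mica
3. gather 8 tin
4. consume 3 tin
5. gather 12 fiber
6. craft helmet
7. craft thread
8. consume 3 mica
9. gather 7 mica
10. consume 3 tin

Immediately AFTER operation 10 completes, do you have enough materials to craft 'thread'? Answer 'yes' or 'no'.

After 1 (gather 1 mica): mica=1
After 2 (gather 6 mica): mica=7
After 3 (gather 8 tin): mica=7 tin=8
After 4 (consume 3 tin): mica=7 tin=5
After 5 (gather 12 fiber): fiber=12 mica=7 tin=5
After 6 (craft helmet): fiber=10 helmet=2 mica=7 tin=3
After 7 (craft thread): fiber=7 helmet=2 mica=4 thread=1 tin=3
After 8 (consume 3 mica): fiber=7 helmet=2 mica=1 thread=1 tin=3
After 9 (gather 7 mica): fiber=7 helmet=2 mica=8 thread=1 tin=3
After 10 (consume 3 tin): fiber=7 helmet=2 mica=8 thread=1

Answer: yes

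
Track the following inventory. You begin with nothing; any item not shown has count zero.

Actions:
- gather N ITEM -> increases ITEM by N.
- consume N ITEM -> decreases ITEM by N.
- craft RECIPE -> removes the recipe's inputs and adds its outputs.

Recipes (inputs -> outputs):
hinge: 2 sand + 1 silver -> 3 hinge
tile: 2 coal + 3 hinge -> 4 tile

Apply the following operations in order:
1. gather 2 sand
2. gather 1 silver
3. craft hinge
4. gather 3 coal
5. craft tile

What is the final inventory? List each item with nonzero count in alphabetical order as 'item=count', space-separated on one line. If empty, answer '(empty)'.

After 1 (gather 2 sand): sand=2
After 2 (gather 1 silver): sand=2 silver=1
After 3 (craft hinge): hinge=3
After 4 (gather 3 coal): coal=3 hinge=3
After 5 (craft tile): coal=1 tile=4

Answer: coal=1 tile=4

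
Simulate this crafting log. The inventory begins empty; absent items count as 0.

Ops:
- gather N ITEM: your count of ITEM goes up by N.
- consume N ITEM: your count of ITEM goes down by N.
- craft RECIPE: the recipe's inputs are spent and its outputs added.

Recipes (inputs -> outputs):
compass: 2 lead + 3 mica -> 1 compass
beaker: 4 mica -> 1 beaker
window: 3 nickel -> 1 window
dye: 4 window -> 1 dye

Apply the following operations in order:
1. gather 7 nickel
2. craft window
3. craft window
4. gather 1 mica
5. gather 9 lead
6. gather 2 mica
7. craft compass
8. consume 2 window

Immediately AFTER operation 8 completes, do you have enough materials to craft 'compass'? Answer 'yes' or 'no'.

After 1 (gather 7 nickel): nickel=7
After 2 (craft window): nickel=4 window=1
After 3 (craft window): nickel=1 window=2
After 4 (gather 1 mica): mica=1 nickel=1 window=2
After 5 (gather 9 lead): lead=9 mica=1 nickel=1 window=2
After 6 (gather 2 mica): lead=9 mica=3 nickel=1 window=2
After 7 (craft compass): compass=1 lead=7 nickel=1 window=2
After 8 (consume 2 window): compass=1 lead=7 nickel=1

Answer: no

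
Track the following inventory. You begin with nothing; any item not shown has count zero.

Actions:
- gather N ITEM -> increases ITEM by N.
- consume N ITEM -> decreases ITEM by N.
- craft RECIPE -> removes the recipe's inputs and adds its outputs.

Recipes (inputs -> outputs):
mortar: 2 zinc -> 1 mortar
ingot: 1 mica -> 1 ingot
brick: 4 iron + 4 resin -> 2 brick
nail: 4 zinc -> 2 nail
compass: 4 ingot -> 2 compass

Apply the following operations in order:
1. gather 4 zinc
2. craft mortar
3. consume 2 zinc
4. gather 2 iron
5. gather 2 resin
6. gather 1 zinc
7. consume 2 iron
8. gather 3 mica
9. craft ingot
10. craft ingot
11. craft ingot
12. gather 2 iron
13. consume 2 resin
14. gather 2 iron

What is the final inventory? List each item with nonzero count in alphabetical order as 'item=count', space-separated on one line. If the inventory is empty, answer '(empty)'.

Answer: ingot=3 iron=4 mortar=1 zinc=1

Derivation:
After 1 (gather 4 zinc): zinc=4
After 2 (craft mortar): mortar=1 zinc=2
After 3 (consume 2 zinc): mortar=1
After 4 (gather 2 iron): iron=2 mortar=1
After 5 (gather 2 resin): iron=2 mortar=1 resin=2
After 6 (gather 1 zinc): iron=2 mortar=1 resin=2 zinc=1
After 7 (consume 2 iron): mortar=1 resin=2 zinc=1
After 8 (gather 3 mica): mica=3 mortar=1 resin=2 zinc=1
After 9 (craft ingot): ingot=1 mica=2 mortar=1 resin=2 zinc=1
After 10 (craft ingot): ingot=2 mica=1 mortar=1 resin=2 zinc=1
After 11 (craft ingot): ingot=3 mortar=1 resin=2 zinc=1
After 12 (gather 2 iron): ingot=3 iron=2 mortar=1 resin=2 zinc=1
After 13 (consume 2 resin): ingot=3 iron=2 mortar=1 zinc=1
After 14 (gather 2 iron): ingot=3 iron=4 mortar=1 zinc=1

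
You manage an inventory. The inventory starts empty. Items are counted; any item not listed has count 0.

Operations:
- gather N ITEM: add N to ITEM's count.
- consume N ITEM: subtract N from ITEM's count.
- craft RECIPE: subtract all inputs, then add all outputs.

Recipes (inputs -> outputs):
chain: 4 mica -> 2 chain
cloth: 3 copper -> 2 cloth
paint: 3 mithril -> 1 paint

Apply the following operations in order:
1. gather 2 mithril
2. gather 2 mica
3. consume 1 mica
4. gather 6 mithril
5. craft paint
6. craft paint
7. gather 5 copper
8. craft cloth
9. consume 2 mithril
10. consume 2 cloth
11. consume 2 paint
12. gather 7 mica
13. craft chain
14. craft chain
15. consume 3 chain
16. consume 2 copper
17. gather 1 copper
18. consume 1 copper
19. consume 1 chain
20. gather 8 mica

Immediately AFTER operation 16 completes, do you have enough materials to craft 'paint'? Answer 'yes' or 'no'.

Answer: no

Derivation:
After 1 (gather 2 mithril): mithril=2
After 2 (gather 2 mica): mica=2 mithril=2
After 3 (consume 1 mica): mica=1 mithril=2
After 4 (gather 6 mithril): mica=1 mithril=8
After 5 (craft paint): mica=1 mithril=5 paint=1
After 6 (craft paint): mica=1 mithril=2 paint=2
After 7 (gather 5 copper): copper=5 mica=1 mithril=2 paint=2
After 8 (craft cloth): cloth=2 copper=2 mica=1 mithril=2 paint=2
After 9 (consume 2 mithril): cloth=2 copper=2 mica=1 paint=2
After 10 (consume 2 cloth): copper=2 mica=1 paint=2
After 11 (consume 2 paint): copper=2 mica=1
After 12 (gather 7 mica): copper=2 mica=8
After 13 (craft chain): chain=2 copper=2 mica=4
After 14 (craft chain): chain=4 copper=2
After 15 (consume 3 chain): chain=1 copper=2
After 16 (consume 2 copper): chain=1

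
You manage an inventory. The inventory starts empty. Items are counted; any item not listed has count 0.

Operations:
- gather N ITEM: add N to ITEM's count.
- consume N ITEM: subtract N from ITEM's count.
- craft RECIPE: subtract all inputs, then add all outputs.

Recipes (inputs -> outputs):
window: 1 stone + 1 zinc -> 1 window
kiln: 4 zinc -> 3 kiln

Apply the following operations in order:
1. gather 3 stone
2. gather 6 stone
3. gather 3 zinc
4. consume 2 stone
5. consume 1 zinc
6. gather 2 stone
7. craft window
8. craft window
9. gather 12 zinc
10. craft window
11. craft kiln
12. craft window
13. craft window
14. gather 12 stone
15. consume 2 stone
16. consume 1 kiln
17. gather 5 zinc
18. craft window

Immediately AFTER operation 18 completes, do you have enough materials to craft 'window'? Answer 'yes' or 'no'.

After 1 (gather 3 stone): stone=3
After 2 (gather 6 stone): stone=9
After 3 (gather 3 zinc): stone=9 zinc=3
After 4 (consume 2 stone): stone=7 zinc=3
After 5 (consume 1 zinc): stone=7 zinc=2
After 6 (gather 2 stone): stone=9 zinc=2
After 7 (craft window): stone=8 window=1 zinc=1
After 8 (craft window): stone=7 window=2
After 9 (gather 12 zinc): stone=7 window=2 zinc=12
After 10 (craft window): stone=6 window=3 zinc=11
After 11 (craft kiln): kiln=3 stone=6 window=3 zinc=7
After 12 (craft window): kiln=3 stone=5 window=4 zinc=6
After 13 (craft window): kiln=3 stone=4 window=5 zinc=5
After 14 (gather 12 stone): kiln=3 stone=16 window=5 zinc=5
After 15 (consume 2 stone): kiln=3 stone=14 window=5 zinc=5
After 16 (consume 1 kiln): kiln=2 stone=14 window=5 zinc=5
After 17 (gather 5 zinc): kiln=2 stone=14 window=5 zinc=10
After 18 (craft window): kiln=2 stone=13 window=6 zinc=9

Answer: yes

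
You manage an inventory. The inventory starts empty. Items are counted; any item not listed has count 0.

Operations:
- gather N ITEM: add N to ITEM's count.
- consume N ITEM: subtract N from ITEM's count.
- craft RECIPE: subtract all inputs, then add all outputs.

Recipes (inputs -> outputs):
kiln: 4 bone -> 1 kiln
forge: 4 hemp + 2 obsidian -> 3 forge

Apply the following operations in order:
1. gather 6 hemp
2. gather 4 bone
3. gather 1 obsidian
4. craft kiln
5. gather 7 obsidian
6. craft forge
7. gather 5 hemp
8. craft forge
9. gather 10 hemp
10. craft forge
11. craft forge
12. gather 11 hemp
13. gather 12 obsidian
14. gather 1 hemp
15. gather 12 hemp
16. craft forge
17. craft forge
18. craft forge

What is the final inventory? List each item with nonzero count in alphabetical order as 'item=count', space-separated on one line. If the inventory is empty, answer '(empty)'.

Answer: forge=21 hemp=17 kiln=1 obsidian=6

Derivation:
After 1 (gather 6 hemp): hemp=6
After 2 (gather 4 bone): bone=4 hemp=6
After 3 (gather 1 obsidian): bone=4 hemp=6 obsidian=1
After 4 (craft kiln): hemp=6 kiln=1 obsidian=1
After 5 (gather 7 obsidian): hemp=6 kiln=1 obsidian=8
After 6 (craft forge): forge=3 hemp=2 kiln=1 obsidian=6
After 7 (gather 5 hemp): forge=3 hemp=7 kiln=1 obsidian=6
After 8 (craft forge): forge=6 hemp=3 kiln=1 obsidian=4
After 9 (gather 10 hemp): forge=6 hemp=13 kiln=1 obsidian=4
After 10 (craft forge): forge=9 hemp=9 kiln=1 obsidian=2
After 11 (craft forge): forge=12 hemp=5 kiln=1
After 12 (gather 11 hemp): forge=12 hemp=16 kiln=1
After 13 (gather 12 obsidian): forge=12 hemp=16 kiln=1 obsidian=12
After 14 (gather 1 hemp): forge=12 hemp=17 kiln=1 obsidian=12
After 15 (gather 12 hemp): forge=12 hemp=29 kiln=1 obsidian=12
After 16 (craft forge): forge=15 hemp=25 kiln=1 obsidian=10
After 17 (craft forge): forge=18 hemp=21 kiln=1 obsidian=8
After 18 (craft forge): forge=21 hemp=17 kiln=1 obsidian=6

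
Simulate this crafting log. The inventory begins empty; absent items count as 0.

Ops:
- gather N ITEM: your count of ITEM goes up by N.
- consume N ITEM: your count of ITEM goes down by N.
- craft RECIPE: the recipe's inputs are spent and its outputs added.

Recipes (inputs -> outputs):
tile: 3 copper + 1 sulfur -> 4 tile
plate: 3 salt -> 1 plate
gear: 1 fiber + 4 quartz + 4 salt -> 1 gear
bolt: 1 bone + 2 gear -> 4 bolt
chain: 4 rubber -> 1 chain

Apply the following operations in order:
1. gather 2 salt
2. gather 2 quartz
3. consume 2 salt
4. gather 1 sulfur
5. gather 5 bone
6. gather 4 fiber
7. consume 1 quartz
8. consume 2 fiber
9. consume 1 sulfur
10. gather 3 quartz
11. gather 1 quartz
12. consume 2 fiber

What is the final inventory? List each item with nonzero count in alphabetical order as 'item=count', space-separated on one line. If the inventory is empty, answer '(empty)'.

Answer: bone=5 quartz=5

Derivation:
After 1 (gather 2 salt): salt=2
After 2 (gather 2 quartz): quartz=2 salt=2
After 3 (consume 2 salt): quartz=2
After 4 (gather 1 sulfur): quartz=2 sulfur=1
After 5 (gather 5 bone): bone=5 quartz=2 sulfur=1
After 6 (gather 4 fiber): bone=5 fiber=4 quartz=2 sulfur=1
After 7 (consume 1 quartz): bone=5 fiber=4 quartz=1 sulfur=1
After 8 (consume 2 fiber): bone=5 fiber=2 quartz=1 sulfur=1
After 9 (consume 1 sulfur): bone=5 fiber=2 quartz=1
After 10 (gather 3 quartz): bone=5 fiber=2 quartz=4
After 11 (gather 1 quartz): bone=5 fiber=2 quartz=5
After 12 (consume 2 fiber): bone=5 quartz=5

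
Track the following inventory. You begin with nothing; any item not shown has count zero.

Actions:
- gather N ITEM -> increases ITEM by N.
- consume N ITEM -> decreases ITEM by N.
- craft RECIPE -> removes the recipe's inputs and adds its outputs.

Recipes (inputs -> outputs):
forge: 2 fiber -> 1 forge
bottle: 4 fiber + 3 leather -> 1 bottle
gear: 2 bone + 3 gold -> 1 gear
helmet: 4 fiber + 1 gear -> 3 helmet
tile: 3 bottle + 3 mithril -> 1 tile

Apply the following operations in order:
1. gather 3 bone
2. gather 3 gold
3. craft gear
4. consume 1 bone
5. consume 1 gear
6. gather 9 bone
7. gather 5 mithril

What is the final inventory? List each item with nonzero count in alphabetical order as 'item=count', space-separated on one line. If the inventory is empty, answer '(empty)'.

After 1 (gather 3 bone): bone=3
After 2 (gather 3 gold): bone=3 gold=3
After 3 (craft gear): bone=1 gear=1
After 4 (consume 1 bone): gear=1
After 5 (consume 1 gear): (empty)
After 6 (gather 9 bone): bone=9
After 7 (gather 5 mithril): bone=9 mithril=5

Answer: bone=9 mithril=5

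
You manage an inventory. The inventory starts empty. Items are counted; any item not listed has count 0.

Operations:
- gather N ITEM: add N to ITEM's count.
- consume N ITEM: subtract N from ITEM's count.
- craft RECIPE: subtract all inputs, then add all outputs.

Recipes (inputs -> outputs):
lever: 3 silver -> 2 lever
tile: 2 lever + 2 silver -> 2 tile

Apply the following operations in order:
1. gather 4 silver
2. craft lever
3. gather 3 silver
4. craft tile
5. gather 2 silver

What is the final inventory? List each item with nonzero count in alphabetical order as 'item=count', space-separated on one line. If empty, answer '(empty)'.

After 1 (gather 4 silver): silver=4
After 2 (craft lever): lever=2 silver=1
After 3 (gather 3 silver): lever=2 silver=4
After 4 (craft tile): silver=2 tile=2
After 5 (gather 2 silver): silver=4 tile=2

Answer: silver=4 tile=2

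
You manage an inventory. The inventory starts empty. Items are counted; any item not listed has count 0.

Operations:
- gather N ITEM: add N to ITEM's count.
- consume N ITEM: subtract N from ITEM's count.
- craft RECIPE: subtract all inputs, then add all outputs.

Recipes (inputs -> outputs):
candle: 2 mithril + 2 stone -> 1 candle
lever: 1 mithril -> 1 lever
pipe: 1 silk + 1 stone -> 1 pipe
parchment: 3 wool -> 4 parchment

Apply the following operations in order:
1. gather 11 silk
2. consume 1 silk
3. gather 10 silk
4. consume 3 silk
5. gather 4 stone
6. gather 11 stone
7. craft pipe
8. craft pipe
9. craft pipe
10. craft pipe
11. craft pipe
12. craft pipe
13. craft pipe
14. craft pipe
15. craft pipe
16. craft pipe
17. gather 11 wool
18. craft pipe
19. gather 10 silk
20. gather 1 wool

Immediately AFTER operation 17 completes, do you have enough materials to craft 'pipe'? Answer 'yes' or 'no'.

Answer: yes

Derivation:
After 1 (gather 11 silk): silk=11
After 2 (consume 1 silk): silk=10
After 3 (gather 10 silk): silk=20
After 4 (consume 3 silk): silk=17
After 5 (gather 4 stone): silk=17 stone=4
After 6 (gather 11 stone): silk=17 stone=15
After 7 (craft pipe): pipe=1 silk=16 stone=14
After 8 (craft pipe): pipe=2 silk=15 stone=13
After 9 (craft pipe): pipe=3 silk=14 stone=12
After 10 (craft pipe): pipe=4 silk=13 stone=11
After 11 (craft pipe): pipe=5 silk=12 stone=10
After 12 (craft pipe): pipe=6 silk=11 stone=9
After 13 (craft pipe): pipe=7 silk=10 stone=8
After 14 (craft pipe): pipe=8 silk=9 stone=7
After 15 (craft pipe): pipe=9 silk=8 stone=6
After 16 (craft pipe): pipe=10 silk=7 stone=5
After 17 (gather 11 wool): pipe=10 silk=7 stone=5 wool=11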